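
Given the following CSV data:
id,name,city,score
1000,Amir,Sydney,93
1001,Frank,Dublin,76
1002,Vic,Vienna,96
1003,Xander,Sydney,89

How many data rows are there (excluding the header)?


Counting rows (excluding header):
Header: id,name,city,score
Data rows: 4

ANSWER: 4


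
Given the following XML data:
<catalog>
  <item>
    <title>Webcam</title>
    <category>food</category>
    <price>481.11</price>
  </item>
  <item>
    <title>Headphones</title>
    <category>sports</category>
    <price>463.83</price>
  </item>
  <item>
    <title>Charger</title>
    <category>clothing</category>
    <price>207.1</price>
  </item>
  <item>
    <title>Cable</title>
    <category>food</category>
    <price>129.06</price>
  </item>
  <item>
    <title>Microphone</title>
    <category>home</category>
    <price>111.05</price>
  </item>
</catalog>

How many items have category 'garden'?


Scanning <item> elements for <category>garden</category>:
Count: 0

ANSWER: 0


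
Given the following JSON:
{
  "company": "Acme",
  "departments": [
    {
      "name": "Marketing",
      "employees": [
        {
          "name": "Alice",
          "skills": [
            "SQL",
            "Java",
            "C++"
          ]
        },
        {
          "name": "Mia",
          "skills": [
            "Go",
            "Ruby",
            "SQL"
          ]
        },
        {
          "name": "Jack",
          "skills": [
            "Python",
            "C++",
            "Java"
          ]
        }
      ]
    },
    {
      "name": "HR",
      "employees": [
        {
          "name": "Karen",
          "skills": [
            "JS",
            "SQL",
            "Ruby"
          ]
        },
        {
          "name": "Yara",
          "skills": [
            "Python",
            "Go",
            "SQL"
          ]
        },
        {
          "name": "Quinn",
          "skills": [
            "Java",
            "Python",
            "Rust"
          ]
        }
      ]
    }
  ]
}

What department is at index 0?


Path: departments[0].name
Value: Marketing

ANSWER: Marketing


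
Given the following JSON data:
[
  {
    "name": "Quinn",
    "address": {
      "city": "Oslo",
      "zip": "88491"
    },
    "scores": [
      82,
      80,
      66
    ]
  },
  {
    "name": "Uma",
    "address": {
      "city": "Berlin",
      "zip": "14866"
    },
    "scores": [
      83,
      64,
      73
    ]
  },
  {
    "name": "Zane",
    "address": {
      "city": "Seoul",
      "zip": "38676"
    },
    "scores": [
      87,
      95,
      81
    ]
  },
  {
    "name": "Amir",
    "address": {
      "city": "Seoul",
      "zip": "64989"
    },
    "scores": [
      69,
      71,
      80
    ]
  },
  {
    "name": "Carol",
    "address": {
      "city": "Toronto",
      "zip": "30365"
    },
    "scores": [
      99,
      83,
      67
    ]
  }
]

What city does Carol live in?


Path: records[4].address.city
Value: Toronto

ANSWER: Toronto


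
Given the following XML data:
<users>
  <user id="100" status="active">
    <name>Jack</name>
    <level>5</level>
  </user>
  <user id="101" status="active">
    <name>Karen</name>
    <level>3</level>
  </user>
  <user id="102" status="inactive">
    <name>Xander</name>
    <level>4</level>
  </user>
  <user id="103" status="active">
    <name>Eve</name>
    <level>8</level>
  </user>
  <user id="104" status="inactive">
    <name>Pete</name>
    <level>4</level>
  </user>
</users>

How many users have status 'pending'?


Counting users with status='pending':
Count: 0

ANSWER: 0


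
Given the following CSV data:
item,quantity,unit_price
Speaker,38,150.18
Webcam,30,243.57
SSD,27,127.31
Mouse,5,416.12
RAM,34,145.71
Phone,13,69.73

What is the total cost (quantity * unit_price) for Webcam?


Row: Webcam
quantity = 30
unit_price = 243.57
total = 30 * 243.57 = 7307.1

ANSWER: 7307.1


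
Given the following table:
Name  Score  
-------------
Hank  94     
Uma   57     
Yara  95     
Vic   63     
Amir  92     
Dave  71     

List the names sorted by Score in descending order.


Sorting by Score (descending):
  Yara: 95
  Hank: 94
  Amir: 92
  Dave: 71
  Vic: 63
  Uma: 57


ANSWER: Yara, Hank, Amir, Dave, Vic, Uma


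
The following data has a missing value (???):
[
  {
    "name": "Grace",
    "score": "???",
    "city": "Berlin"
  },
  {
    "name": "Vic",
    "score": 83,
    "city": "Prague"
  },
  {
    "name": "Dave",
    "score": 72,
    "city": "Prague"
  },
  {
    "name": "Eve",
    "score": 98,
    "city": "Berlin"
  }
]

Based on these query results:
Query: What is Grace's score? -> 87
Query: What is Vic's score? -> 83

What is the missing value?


The missing value is Grace's score
From query: Grace's score = 87

ANSWER: 87


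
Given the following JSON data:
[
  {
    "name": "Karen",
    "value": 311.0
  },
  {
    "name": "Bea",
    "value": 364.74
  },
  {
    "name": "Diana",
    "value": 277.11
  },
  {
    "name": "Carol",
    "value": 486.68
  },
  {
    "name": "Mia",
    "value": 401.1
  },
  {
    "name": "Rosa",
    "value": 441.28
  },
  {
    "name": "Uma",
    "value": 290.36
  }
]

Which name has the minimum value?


Comparing values:
  Karen: 311.0
  Bea: 364.74
  Diana: 277.11
  Carol: 486.68
  Mia: 401.1
  Rosa: 441.28
  Uma: 290.36
Minimum: Diana (277.11)

ANSWER: Diana


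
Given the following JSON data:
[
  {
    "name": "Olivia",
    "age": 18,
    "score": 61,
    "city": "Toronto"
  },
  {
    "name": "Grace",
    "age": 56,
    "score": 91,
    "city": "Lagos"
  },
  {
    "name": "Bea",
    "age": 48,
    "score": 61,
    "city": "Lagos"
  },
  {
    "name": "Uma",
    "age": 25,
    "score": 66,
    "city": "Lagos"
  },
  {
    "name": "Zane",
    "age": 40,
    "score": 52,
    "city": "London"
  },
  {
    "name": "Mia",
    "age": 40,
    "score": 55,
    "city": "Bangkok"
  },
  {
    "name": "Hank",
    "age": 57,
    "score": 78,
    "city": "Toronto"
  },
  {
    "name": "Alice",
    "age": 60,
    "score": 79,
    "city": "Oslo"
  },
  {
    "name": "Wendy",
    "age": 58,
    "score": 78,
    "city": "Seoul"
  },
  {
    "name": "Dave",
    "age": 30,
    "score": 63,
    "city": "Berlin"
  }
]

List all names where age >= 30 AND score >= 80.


Checking both conditions:
  Olivia (age=18, score=61) -> no
  Grace (age=56, score=91) -> YES
  Bea (age=48, score=61) -> no
  Uma (age=25, score=66) -> no
  Zane (age=40, score=52) -> no
  Mia (age=40, score=55) -> no
  Hank (age=57, score=78) -> no
  Alice (age=60, score=79) -> no
  Wendy (age=58, score=78) -> no
  Dave (age=30, score=63) -> no


ANSWER: Grace


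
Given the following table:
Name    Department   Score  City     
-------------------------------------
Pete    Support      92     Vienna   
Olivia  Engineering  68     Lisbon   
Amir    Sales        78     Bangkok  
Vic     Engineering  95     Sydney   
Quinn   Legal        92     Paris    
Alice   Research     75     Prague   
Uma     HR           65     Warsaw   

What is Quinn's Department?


Row 5: Quinn
Department = Legal

ANSWER: Legal


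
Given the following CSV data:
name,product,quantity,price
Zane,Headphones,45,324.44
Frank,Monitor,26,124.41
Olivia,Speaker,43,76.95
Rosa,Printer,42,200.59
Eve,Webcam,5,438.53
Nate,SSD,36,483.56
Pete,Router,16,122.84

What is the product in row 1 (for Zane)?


Row 1: Zane
Column 'product' = Headphones

ANSWER: Headphones


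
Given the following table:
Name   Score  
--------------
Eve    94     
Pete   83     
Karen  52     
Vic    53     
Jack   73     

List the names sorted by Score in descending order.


Sorting by Score (descending):
  Eve: 94
  Pete: 83
  Jack: 73
  Vic: 53
  Karen: 52


ANSWER: Eve, Pete, Jack, Vic, Karen


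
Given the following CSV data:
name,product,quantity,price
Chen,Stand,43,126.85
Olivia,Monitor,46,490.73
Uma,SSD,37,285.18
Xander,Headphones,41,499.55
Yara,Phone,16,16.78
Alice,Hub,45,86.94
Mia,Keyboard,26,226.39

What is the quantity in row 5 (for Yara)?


Row 5: Yara
Column 'quantity' = 16

ANSWER: 16


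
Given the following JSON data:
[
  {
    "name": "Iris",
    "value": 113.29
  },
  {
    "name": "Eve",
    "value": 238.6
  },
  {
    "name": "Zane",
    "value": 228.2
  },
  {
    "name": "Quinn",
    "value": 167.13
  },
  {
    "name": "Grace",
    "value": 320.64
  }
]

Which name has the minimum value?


Comparing values:
  Iris: 113.29
  Eve: 238.6
  Zane: 228.2
  Quinn: 167.13
  Grace: 320.64
Minimum: Iris (113.29)

ANSWER: Iris


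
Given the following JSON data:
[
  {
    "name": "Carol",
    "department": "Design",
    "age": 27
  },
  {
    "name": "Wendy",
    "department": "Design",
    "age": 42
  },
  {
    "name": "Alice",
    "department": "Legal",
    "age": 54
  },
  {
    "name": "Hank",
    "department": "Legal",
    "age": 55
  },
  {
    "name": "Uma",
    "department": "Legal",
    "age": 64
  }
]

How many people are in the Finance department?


Scanning records for department = Finance
  No matches found
Count: 0

ANSWER: 0


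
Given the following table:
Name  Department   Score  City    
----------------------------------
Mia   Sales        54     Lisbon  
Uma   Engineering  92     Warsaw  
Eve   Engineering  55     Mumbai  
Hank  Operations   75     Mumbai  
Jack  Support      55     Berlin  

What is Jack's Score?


Row 5: Jack
Score = 55

ANSWER: 55


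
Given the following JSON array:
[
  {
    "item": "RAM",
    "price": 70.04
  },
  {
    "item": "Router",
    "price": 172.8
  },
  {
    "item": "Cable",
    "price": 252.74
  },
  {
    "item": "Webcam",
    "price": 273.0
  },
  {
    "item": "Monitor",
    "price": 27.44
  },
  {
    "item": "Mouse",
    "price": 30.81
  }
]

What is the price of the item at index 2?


Array index 2 -> Cable
price = 252.74

ANSWER: 252.74


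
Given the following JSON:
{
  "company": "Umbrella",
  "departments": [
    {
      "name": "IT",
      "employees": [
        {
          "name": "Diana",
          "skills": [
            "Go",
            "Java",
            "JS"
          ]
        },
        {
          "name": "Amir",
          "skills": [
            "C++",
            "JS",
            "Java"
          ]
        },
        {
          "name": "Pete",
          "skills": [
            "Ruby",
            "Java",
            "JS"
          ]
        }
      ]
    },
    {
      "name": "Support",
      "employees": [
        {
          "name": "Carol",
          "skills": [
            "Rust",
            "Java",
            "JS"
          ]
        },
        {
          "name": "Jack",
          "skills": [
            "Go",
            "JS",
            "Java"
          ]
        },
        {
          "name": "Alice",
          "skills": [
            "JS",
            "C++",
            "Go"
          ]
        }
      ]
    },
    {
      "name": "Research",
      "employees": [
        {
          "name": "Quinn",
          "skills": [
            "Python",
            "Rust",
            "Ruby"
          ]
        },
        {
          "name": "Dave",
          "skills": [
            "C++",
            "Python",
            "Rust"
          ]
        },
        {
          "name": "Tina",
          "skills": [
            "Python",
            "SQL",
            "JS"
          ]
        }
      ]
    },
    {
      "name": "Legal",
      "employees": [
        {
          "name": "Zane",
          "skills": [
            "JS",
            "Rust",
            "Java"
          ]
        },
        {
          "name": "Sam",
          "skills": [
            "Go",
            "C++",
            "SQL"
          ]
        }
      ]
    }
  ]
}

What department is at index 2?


Path: departments[2].name
Value: Research

ANSWER: Research


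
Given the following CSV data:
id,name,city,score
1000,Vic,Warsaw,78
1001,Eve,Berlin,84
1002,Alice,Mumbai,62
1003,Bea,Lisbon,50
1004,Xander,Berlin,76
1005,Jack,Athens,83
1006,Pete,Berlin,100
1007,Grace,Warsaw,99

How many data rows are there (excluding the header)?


Counting rows (excluding header):
Header: id,name,city,score
Data rows: 8

ANSWER: 8


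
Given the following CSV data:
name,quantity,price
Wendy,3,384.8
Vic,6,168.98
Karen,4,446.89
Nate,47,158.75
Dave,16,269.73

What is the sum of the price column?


Values in 'price' column:
  Row 1: 384.8
  Row 2: 168.98
  Row 3: 446.89
  Row 4: 158.75
  Row 5: 269.73
Sum = 384.8 + 168.98 + 446.89 + 158.75 + 269.73 = 1429.15

ANSWER: 1429.15


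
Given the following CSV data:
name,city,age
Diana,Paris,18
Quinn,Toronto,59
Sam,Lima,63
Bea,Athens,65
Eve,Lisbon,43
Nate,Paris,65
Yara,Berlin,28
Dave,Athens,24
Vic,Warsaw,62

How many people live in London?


Scanning city column for 'London':
Total matches: 0

ANSWER: 0


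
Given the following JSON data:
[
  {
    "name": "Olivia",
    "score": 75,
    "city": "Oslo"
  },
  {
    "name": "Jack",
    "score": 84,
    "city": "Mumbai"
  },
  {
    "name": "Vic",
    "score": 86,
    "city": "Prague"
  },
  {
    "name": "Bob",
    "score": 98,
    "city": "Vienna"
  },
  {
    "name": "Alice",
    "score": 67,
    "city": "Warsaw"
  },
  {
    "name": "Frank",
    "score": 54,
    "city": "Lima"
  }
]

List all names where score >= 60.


Filtering records where score >= 60:
  Olivia (score=75) -> YES
  Jack (score=84) -> YES
  Vic (score=86) -> YES
  Bob (score=98) -> YES
  Alice (score=67) -> YES
  Frank (score=54) -> no


ANSWER: Olivia, Jack, Vic, Bob, Alice


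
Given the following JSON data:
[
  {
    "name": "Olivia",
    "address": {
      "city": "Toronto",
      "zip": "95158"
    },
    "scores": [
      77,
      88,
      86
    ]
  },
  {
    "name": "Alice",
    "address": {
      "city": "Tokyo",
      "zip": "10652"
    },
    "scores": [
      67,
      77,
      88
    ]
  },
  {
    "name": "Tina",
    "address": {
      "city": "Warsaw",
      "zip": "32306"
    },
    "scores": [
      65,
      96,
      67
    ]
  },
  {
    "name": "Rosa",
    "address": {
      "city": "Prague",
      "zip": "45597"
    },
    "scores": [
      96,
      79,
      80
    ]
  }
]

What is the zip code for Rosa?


Path: records[3].address.zip
Value: 45597

ANSWER: 45597


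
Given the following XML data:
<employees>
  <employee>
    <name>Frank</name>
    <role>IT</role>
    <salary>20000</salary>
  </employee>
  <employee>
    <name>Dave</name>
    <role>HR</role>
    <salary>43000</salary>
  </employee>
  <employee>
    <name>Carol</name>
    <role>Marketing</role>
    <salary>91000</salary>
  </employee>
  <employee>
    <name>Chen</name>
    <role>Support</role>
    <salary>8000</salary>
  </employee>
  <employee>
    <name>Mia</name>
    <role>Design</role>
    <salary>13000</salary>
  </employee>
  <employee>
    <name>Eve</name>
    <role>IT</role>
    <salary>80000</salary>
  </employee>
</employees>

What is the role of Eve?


Searching for <employee> with <name>Eve</name>
Found at position 6
<role>IT</role>

ANSWER: IT


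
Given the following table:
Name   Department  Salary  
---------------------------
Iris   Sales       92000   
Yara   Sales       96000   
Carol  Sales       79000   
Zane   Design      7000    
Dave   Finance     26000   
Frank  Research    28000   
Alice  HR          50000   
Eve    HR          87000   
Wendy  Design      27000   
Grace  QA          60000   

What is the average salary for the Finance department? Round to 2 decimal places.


Finance department members:
  Dave: 26000
Sum = 26000
Count = 1
Average = 26000 / 1 = 26000.00

ANSWER: 26000.00


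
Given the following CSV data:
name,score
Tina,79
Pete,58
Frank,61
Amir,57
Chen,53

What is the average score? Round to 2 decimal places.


Scores: 79, 58, 61, 57, 53
Sum = 308
Count = 5
Average = 308 / 5 = 61.60

ANSWER: 61.60


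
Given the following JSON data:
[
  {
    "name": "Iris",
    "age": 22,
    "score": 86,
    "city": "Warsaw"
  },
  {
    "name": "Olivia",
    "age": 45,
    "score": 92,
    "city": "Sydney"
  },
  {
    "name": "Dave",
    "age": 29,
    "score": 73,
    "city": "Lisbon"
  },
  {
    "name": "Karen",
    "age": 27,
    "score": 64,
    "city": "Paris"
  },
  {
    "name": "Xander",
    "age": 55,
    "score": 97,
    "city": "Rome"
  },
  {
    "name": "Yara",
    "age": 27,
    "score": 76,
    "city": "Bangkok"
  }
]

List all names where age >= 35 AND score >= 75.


Checking both conditions:
  Iris (age=22, score=86) -> no
  Olivia (age=45, score=92) -> YES
  Dave (age=29, score=73) -> no
  Karen (age=27, score=64) -> no
  Xander (age=55, score=97) -> YES
  Yara (age=27, score=76) -> no


ANSWER: Olivia, Xander


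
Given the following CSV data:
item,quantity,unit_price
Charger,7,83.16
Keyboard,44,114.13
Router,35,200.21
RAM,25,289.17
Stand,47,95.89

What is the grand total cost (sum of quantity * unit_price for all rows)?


Computing row totals:
  Charger: 7 * 83.16 = 582.12
  Keyboard: 44 * 114.13 = 5021.72
  Router: 35 * 200.21 = 7007.35
  RAM: 25 * 289.17 = 7229.25
  Stand: 47 * 95.89 = 4506.83
Grand total = 582.12 + 5021.72 + 7007.35 + 7229.25 + 4506.83 = 24347.27

ANSWER: 24347.27


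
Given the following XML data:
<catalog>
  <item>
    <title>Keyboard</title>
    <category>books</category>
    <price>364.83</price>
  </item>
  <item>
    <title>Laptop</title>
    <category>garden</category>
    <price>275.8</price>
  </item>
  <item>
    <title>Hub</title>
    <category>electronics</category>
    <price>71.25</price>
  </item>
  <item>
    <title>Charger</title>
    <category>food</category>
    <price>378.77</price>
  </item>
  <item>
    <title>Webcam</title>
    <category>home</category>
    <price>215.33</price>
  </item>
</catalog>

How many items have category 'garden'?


Scanning <item> elements for <category>garden</category>:
  Item 2: Laptop -> MATCH
Count: 1

ANSWER: 1


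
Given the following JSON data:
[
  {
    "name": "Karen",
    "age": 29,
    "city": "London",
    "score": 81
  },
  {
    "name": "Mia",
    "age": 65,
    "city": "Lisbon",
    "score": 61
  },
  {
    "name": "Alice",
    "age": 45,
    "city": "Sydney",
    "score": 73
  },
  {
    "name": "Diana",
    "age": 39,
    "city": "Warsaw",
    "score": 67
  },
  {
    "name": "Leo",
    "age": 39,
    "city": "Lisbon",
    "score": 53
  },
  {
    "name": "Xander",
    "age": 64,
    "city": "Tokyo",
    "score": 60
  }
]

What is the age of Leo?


Looking up record where name = Leo
Record index: 4
Field 'age' = 39

ANSWER: 39


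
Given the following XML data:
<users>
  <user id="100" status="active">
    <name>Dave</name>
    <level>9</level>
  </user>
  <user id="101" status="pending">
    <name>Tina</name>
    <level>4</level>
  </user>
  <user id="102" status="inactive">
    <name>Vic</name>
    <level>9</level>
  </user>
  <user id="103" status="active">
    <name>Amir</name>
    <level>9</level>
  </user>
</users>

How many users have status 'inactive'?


Counting users with status='inactive':
  Vic (id=102) -> MATCH
Count: 1

ANSWER: 1


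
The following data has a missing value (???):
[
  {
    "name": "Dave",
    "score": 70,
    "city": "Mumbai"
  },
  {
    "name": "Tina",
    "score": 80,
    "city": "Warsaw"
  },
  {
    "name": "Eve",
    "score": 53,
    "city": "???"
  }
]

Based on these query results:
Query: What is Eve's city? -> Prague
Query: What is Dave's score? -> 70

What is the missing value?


The missing value is Eve's city
From query: Eve's city = Prague

ANSWER: Prague


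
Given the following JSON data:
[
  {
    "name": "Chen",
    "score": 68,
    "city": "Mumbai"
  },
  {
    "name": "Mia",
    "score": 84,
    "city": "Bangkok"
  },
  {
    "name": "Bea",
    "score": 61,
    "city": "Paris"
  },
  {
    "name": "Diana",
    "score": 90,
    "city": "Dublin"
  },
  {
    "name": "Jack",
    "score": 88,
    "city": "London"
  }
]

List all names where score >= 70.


Filtering records where score >= 70:
  Chen (score=68) -> no
  Mia (score=84) -> YES
  Bea (score=61) -> no
  Diana (score=90) -> YES
  Jack (score=88) -> YES


ANSWER: Mia, Diana, Jack


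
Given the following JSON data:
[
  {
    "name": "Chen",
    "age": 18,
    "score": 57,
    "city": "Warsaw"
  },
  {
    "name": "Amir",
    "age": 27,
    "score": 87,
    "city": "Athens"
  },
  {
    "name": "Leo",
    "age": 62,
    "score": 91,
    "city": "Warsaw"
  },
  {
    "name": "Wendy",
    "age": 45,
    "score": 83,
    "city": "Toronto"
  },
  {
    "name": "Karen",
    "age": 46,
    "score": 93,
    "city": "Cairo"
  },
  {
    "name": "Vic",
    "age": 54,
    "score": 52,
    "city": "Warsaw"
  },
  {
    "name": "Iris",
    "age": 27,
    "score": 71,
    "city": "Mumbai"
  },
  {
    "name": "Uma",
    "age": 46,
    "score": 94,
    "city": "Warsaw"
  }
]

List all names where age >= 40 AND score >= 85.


Checking both conditions:
  Chen (age=18, score=57) -> no
  Amir (age=27, score=87) -> no
  Leo (age=62, score=91) -> YES
  Wendy (age=45, score=83) -> no
  Karen (age=46, score=93) -> YES
  Vic (age=54, score=52) -> no
  Iris (age=27, score=71) -> no
  Uma (age=46, score=94) -> YES


ANSWER: Leo, Karen, Uma


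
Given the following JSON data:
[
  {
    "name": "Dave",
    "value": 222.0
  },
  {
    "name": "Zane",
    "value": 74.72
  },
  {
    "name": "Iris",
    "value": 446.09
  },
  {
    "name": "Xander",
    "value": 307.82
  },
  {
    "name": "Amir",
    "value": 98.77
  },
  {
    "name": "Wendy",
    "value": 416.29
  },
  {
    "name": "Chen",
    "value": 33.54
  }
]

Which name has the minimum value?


Comparing values:
  Dave: 222.0
  Zane: 74.72
  Iris: 446.09
  Xander: 307.82
  Amir: 98.77
  Wendy: 416.29
  Chen: 33.54
Minimum: Chen (33.54)

ANSWER: Chen


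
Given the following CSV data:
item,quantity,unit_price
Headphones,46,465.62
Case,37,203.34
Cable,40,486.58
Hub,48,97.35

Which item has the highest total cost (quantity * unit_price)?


Computing row totals:
  Headphones: 21418.52
  Case: 7523.58
  Cable: 19463.2
  Hub: 4672.8
Maximum: Headphones (21418.52)

ANSWER: Headphones


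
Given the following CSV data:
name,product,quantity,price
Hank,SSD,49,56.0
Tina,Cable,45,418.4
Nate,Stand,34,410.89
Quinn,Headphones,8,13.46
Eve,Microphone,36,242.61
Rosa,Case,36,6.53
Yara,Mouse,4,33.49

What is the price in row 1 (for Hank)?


Row 1: Hank
Column 'price' = 56.0

ANSWER: 56.0


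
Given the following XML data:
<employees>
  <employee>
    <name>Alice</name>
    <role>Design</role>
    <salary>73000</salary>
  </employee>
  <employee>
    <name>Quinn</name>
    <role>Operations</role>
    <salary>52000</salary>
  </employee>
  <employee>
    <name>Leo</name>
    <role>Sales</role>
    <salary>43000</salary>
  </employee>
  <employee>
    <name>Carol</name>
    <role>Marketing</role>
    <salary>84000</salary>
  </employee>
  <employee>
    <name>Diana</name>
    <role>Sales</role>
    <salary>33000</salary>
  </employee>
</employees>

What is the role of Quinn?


Searching for <employee> with <name>Quinn</name>
Found at position 2
<role>Operations</role>

ANSWER: Operations


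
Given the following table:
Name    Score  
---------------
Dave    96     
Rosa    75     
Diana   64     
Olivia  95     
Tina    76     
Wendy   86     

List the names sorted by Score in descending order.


Sorting by Score (descending):
  Dave: 96
  Olivia: 95
  Wendy: 86
  Tina: 76
  Rosa: 75
  Diana: 64


ANSWER: Dave, Olivia, Wendy, Tina, Rosa, Diana


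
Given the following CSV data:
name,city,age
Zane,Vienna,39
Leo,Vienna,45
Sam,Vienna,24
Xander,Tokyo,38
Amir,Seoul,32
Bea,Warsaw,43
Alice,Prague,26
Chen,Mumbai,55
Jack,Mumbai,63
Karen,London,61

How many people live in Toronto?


Scanning city column for 'Toronto':
Total matches: 0

ANSWER: 0


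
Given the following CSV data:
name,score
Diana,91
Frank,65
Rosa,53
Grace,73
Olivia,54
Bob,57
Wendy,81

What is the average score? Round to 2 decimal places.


Scores: 91, 65, 53, 73, 54, 57, 81
Sum = 474
Count = 7
Average = 474 / 7 = 67.71

ANSWER: 67.71


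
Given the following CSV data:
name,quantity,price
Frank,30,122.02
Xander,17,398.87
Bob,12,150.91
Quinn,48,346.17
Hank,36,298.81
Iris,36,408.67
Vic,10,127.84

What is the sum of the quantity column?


Values in 'quantity' column:
  Row 1: 30
  Row 2: 17
  Row 3: 12
  Row 4: 48
  Row 5: 36
  Row 6: 36
  Row 7: 10
Sum = 30 + 17 + 12 + 48 + 36 + 36 + 10 = 189

ANSWER: 189


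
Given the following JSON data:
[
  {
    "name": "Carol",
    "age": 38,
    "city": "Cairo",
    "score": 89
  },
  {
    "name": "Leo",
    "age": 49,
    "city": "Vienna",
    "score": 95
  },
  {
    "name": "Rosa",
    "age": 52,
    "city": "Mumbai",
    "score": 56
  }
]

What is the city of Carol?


Looking up record where name = Carol
Record index: 0
Field 'city' = Cairo

ANSWER: Cairo


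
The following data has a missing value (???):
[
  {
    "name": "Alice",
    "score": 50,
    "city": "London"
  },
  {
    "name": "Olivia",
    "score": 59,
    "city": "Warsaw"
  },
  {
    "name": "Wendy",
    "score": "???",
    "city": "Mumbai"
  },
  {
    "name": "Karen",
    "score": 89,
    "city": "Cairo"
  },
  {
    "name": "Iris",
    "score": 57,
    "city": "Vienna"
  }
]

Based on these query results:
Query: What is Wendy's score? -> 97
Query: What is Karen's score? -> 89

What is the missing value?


The missing value is Wendy's score
From query: Wendy's score = 97

ANSWER: 97


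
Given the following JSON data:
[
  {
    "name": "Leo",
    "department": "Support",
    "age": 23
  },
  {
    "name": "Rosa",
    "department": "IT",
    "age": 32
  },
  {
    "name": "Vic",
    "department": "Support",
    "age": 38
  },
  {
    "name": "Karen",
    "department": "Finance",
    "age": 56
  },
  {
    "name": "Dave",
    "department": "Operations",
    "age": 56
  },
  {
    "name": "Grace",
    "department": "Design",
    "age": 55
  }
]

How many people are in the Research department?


Scanning records for department = Research
  No matches found
Count: 0

ANSWER: 0


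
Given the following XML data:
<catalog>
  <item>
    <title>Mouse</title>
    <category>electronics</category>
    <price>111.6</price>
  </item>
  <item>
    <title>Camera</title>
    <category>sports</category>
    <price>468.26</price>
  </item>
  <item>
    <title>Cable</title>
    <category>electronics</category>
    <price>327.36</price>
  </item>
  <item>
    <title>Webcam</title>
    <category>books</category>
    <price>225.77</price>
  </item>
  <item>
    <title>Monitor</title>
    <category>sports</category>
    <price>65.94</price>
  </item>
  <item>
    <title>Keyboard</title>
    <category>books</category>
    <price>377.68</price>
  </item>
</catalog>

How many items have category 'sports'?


Scanning <item> elements for <category>sports</category>:
  Item 2: Camera -> MATCH
  Item 5: Monitor -> MATCH
Count: 2

ANSWER: 2


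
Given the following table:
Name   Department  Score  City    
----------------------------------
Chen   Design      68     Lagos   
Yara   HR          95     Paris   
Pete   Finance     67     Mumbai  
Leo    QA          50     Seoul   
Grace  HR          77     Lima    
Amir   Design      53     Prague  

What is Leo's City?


Row 4: Leo
City = Seoul

ANSWER: Seoul


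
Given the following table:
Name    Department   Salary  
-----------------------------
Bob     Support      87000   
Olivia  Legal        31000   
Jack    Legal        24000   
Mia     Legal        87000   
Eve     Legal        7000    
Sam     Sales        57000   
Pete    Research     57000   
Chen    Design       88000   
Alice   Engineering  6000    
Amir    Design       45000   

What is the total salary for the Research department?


Research department members:
  Pete: 57000
Total = 57000 = 57000

ANSWER: 57000


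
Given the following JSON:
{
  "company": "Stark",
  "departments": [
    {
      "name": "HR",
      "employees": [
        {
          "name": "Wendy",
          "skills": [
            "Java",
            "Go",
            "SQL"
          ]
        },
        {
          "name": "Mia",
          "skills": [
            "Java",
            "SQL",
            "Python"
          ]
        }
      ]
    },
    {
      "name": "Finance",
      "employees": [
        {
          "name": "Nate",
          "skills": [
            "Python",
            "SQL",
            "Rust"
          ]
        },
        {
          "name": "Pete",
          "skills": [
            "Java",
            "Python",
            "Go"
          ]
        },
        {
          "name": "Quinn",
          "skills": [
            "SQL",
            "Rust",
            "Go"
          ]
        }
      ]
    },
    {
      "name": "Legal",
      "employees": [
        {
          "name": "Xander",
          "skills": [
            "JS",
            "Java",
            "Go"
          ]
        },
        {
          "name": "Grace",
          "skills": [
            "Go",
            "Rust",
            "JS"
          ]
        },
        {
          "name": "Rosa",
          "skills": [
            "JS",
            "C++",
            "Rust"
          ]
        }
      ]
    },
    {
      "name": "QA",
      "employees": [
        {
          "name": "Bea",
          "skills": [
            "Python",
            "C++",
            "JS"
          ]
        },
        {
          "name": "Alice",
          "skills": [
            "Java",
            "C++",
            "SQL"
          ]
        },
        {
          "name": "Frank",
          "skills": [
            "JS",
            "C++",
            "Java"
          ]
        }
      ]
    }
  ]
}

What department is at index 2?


Path: departments[2].name
Value: Legal

ANSWER: Legal


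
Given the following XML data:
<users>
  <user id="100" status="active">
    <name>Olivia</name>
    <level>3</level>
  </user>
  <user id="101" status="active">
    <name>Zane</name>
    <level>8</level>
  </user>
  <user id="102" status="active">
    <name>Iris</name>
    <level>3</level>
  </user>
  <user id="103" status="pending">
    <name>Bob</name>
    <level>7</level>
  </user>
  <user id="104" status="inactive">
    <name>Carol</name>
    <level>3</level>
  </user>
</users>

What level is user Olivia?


Finding user: Olivia
<level>3</level>

ANSWER: 3


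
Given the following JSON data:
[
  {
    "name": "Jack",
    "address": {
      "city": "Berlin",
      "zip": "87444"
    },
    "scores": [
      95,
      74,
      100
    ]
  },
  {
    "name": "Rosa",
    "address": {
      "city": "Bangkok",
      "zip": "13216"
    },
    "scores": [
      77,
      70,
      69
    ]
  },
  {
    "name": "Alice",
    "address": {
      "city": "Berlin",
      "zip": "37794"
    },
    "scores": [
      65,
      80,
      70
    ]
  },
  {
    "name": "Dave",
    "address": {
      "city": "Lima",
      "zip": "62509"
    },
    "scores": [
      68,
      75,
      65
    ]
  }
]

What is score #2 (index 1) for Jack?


Path: records[0].scores[1]
Value: 74

ANSWER: 74


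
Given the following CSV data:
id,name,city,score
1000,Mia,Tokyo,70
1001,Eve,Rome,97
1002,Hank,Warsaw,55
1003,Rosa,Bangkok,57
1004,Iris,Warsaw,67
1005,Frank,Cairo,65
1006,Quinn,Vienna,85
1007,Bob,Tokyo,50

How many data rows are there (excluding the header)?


Counting rows (excluding header):
Header: id,name,city,score
Data rows: 8

ANSWER: 8


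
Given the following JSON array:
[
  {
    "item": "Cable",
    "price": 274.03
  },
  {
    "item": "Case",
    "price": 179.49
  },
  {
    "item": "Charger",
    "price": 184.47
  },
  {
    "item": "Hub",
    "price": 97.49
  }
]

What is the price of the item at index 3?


Array index 3 -> Hub
price = 97.49

ANSWER: 97.49


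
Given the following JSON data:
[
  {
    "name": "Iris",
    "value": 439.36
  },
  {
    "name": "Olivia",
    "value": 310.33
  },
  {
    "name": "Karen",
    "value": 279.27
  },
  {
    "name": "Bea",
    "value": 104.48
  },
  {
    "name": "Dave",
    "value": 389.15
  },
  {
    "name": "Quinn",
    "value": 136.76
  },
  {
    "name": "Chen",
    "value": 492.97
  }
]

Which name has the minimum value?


Comparing values:
  Iris: 439.36
  Olivia: 310.33
  Karen: 279.27
  Bea: 104.48
  Dave: 389.15
  Quinn: 136.76
  Chen: 492.97
Minimum: Bea (104.48)

ANSWER: Bea


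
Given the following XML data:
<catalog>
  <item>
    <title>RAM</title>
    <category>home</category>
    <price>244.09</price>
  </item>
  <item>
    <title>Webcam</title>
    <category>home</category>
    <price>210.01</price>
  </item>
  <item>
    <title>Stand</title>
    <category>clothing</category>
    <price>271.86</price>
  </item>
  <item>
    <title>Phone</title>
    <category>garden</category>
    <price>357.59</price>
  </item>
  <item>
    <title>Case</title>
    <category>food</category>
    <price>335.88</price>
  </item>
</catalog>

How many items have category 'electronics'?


Scanning <item> elements for <category>electronics</category>:
Count: 0

ANSWER: 0


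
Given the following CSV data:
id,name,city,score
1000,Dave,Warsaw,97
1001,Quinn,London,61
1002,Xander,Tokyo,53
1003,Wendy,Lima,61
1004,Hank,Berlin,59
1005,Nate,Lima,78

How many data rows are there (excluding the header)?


Counting rows (excluding header):
Header: id,name,city,score
Data rows: 6

ANSWER: 6


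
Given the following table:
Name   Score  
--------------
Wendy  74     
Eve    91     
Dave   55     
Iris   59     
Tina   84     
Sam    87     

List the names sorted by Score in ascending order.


Sorting by Score (ascending):
  Dave: 55
  Iris: 59
  Wendy: 74
  Tina: 84
  Sam: 87
  Eve: 91


ANSWER: Dave, Iris, Wendy, Tina, Sam, Eve


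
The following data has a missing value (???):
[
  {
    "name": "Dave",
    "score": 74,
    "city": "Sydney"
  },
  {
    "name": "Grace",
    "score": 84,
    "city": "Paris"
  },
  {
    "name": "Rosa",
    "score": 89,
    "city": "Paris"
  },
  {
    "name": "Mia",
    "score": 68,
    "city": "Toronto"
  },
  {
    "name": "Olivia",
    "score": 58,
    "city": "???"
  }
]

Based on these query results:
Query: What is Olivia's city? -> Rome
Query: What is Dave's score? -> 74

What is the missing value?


The missing value is Olivia's city
From query: Olivia's city = Rome

ANSWER: Rome


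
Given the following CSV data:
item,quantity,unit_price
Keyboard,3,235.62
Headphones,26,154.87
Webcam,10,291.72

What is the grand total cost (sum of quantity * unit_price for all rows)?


Computing row totals:
  Keyboard: 3 * 235.62 = 706.86
  Headphones: 26 * 154.87 = 4026.62
  Webcam: 10 * 291.72 = 2917.2
Grand total = 706.86 + 4026.62 + 2917.2 = 7650.68

ANSWER: 7650.68


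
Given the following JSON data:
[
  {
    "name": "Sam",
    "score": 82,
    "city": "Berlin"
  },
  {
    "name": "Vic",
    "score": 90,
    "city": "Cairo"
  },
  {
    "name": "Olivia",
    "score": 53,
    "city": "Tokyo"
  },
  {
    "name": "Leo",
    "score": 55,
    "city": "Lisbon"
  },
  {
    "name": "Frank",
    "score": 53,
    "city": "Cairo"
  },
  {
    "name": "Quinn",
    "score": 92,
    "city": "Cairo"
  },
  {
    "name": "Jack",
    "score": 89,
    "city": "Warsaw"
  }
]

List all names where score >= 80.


Filtering records where score >= 80:
  Sam (score=82) -> YES
  Vic (score=90) -> YES
  Olivia (score=53) -> no
  Leo (score=55) -> no
  Frank (score=53) -> no
  Quinn (score=92) -> YES
  Jack (score=89) -> YES


ANSWER: Sam, Vic, Quinn, Jack


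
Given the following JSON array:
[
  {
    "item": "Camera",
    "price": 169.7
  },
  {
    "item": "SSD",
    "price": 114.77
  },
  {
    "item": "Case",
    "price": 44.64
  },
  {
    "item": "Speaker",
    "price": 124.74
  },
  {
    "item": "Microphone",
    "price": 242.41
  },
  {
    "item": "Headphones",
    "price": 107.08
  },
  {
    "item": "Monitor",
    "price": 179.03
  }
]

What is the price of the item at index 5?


Array index 5 -> Headphones
price = 107.08

ANSWER: 107.08


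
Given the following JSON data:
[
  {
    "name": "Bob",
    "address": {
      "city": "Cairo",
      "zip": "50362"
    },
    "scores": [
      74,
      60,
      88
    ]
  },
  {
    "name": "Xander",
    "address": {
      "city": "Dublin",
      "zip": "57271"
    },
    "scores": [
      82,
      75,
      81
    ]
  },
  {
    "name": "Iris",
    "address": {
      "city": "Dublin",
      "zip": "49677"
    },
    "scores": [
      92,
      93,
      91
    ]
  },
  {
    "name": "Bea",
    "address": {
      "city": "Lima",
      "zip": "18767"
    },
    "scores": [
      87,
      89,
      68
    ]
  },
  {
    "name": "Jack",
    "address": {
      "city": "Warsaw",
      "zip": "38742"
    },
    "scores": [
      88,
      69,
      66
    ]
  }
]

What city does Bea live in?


Path: records[3].address.city
Value: Lima

ANSWER: Lima


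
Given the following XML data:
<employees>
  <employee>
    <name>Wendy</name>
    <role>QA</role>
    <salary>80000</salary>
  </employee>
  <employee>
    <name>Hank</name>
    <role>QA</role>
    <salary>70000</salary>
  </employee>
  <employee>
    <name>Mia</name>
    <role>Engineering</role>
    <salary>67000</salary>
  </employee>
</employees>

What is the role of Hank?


Searching for <employee> with <name>Hank</name>
Found at position 2
<role>QA</role>

ANSWER: QA


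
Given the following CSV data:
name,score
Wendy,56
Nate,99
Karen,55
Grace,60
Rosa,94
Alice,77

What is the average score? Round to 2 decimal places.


Scores: 56, 99, 55, 60, 94, 77
Sum = 441
Count = 6
Average = 441 / 6 = 73.50

ANSWER: 73.50


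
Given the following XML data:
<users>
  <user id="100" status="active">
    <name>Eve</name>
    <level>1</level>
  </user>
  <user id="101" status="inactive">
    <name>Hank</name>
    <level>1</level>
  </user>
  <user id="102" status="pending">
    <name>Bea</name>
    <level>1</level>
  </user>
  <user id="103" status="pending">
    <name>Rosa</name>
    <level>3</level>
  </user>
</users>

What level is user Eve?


Finding user: Eve
<level>1</level>

ANSWER: 1


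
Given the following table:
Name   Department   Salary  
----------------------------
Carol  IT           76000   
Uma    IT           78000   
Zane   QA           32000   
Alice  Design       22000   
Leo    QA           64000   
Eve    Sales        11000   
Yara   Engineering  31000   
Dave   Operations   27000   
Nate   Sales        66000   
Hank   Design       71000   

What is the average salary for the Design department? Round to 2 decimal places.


Design department members:
  Alice: 22000
  Hank: 71000
Sum = 93000
Count = 2
Average = 93000 / 2 = 46500.00

ANSWER: 46500.00


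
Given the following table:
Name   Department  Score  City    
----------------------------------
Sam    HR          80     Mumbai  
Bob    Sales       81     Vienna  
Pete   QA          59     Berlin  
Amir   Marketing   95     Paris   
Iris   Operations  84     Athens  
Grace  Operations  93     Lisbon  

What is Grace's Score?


Row 6: Grace
Score = 93

ANSWER: 93


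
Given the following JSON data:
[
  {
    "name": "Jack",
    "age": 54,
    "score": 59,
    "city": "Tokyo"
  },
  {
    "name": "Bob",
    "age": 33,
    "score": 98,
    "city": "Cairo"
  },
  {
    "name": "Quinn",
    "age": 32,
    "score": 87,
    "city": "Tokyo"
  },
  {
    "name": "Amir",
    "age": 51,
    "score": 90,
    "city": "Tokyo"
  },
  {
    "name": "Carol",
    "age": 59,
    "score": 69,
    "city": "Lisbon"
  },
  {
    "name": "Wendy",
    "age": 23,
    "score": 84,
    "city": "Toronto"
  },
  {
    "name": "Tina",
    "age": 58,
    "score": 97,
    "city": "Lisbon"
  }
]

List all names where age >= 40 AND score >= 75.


Checking both conditions:
  Jack (age=54, score=59) -> no
  Bob (age=33, score=98) -> no
  Quinn (age=32, score=87) -> no
  Amir (age=51, score=90) -> YES
  Carol (age=59, score=69) -> no
  Wendy (age=23, score=84) -> no
  Tina (age=58, score=97) -> YES


ANSWER: Amir, Tina


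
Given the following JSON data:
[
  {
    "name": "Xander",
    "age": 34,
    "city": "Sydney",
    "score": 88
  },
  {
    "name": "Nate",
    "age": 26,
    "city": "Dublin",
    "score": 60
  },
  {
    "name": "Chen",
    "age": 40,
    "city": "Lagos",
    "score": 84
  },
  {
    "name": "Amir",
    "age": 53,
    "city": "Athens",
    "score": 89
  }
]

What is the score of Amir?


Looking up record where name = Amir
Record index: 3
Field 'score' = 89

ANSWER: 89
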